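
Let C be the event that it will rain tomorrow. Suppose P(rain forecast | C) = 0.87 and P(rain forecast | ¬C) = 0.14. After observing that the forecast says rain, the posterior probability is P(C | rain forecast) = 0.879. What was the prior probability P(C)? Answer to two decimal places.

P(C) = 0.54

Bayes' rule in odds form gives O(C|E) = O(C)·[P(E|C)/P(E|¬C)], hence O(C) = O(C|E)/LR.
Posterior odds = 0.879/(1−0.879) = 7.2645. LR = 0.87/0.14 = 6.2143.
Prior odds = 7.2645/6.2143 = 1.1690, so P(C) = 1.1690/(1+1.1690) ≈ 0.54.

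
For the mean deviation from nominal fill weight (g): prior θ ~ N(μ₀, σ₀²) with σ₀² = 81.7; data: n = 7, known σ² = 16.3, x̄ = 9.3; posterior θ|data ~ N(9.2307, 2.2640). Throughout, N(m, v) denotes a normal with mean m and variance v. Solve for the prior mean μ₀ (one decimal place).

The posterior mean is a precision-weighted average: μ_n = (τ₀μ₀ + τ_data·x̄)/(τ₀+τ_data), with τ₀=1/σ₀² and τ_data=n/σ².
Here τ₀ = 1/81.7 = 0.012240 and τ_data = 7/16.3 = 0.429448, so τ_n = 0.441688.
Rearranging for μ₀: μ₀ = (μ_n·τ_n − τ_data·x̄)/τ₀ = (9.2307·0.441688 − 0.429448·9.3) / 0.012240 = 0.083223/0.012240 ≈ 6.8.

μ₀ = 6.8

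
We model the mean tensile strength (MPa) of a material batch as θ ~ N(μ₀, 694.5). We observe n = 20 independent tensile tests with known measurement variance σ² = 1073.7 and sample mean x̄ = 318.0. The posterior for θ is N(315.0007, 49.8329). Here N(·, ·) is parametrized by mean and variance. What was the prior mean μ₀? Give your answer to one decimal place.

The posterior mean is a precision-weighted average: μ_n = (τ₀μ₀ + τ_data·x̄)/(τ₀+τ_data), with τ₀=1/σ₀² and τ_data=n/σ².
Here τ₀ = 1/694.5 = 0.001440 and τ_data = 20/1073.7 = 0.018627, so τ_n = 0.020067.
Rearranging for μ₀: μ₀ = (μ_n·τ_n − τ_data·x̄)/τ₀ = (315.0007·0.020067 − 0.018627·318.0) / 0.001440 = 0.397733/0.001440 ≈ 276.2.

μ₀ = 276.2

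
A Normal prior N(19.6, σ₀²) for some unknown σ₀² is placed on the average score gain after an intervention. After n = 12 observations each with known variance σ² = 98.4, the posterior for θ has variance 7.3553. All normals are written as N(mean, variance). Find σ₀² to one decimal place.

Posterior precision equals prior precision plus data precision: 1/σ_n² = 1/σ₀² + n/σ².
So 1/σ₀² = 1/7.3553 − 12/98.4 = 0.135956 − 0.121951 = 0.014005.
Hence σ₀² = 1/0.014005 ≈ 71.4.

σ₀² = 71.4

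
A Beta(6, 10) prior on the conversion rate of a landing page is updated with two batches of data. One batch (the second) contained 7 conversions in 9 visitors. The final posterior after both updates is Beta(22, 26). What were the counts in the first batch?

Because Beta–binomial updating is additive in the counts, the combined data contributed (α_post−α_prior, β_post−β_prior) successes and failures.
Total across both batches: 22−6=16 conversions, 26−10=16 bounces.
Subtract the second batch: 16−7=9 conversions and 16−2=14 bounces.

9 conversions and 14 bounces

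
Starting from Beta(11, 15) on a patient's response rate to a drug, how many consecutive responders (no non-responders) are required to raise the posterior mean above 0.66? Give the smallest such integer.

k = 19

After k responders and 0 non-responders the posterior is Beta(11+k, 15), with mean (11+k)/(11+15+k).
Set (11+k)/(26+k) > 0.66 and solve: k > (0.66·26 − 11)/(1 − 0.66) = 18.118.
The smallest integer exceeding 18.118 is 19.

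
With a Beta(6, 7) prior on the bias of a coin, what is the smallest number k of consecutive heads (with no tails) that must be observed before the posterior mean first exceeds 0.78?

After k heads and 0 tails the posterior is Beta(6+k, 7), with mean (6+k)/(6+7+k).
Set (6+k)/(13+k) > 0.78 and solve: k > (0.78·13 − 6)/(1 − 0.78) = 18.818.
The smallest integer exceeding 18.818 is 19, and checking k=19: (25)/(32) = 0.7812 > 0.78.

k = 19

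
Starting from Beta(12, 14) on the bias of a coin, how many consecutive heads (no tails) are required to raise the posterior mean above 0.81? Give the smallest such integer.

After k heads and 0 tails the posterior is Beta(12+k, 14), with mean (12+k)/(12+14+k).
Set (12+k)/(26+k) > 0.81 and solve: k > (0.81·26 − 12)/(1 − 0.81) = 47.684.
The smallest integer exceeding 47.684 is 48.

k = 48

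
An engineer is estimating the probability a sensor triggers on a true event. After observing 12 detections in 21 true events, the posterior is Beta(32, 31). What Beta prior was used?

Beta(20, 22)

A Beta(a, b) prior with s successes and f failures in binomial data gives a Beta(a+s, b+f) posterior.
Subtract the data counts: 32−12=20, 31−9=22.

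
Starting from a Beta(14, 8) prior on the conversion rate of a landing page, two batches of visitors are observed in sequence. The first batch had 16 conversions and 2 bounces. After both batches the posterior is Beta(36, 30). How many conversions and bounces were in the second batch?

Because Beta–binomial updating is additive in the counts, the combined data contributed (α_post−α_prior, β_post−β_prior) successes and failures.
Total across both batches: 36−14=22 conversions, 30−8=22 bounces.
Subtract the first batch: 22−16=6 conversions and 22−2=20 bounces.

6 conversions and 20 bounces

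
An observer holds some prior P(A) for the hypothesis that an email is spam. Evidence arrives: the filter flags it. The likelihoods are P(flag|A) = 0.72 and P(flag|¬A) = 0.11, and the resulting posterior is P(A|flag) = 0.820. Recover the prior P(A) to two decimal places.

P(A) = 0.41

Bayes' rule in odds form gives O(A|E) = O(A)·[P(E|A)/P(E|¬A)], hence O(A) = O(A|E)/LR.
Posterior odds = 0.820/(1−0.820) = 4.5556. LR = 0.72/0.11 = 6.5455.
Prior odds = 4.5556/6.5455 = 0.6960, so P(A) = 0.6960/(1+0.6960) ≈ 0.41.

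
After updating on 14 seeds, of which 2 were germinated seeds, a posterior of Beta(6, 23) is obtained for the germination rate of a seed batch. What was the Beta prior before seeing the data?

A Beta(a, b) prior with s successes and f failures in binomial data gives a Beta(a+s, b+f) posterior.
So a = 6 − 2 = 4 and b = 23 − 12 = 11.

Beta(4, 11)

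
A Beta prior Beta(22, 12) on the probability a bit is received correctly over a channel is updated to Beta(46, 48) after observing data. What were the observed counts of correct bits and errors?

24 correct bits and 36 errors

Beta is conjugate to the binomial likelihood: posterior = Beta(α+s, β+f).
Match parameters: s=46−22=24, f=48−12=36.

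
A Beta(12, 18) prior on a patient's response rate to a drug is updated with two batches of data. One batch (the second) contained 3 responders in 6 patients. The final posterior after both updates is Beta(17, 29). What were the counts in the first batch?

Because Beta–binomial updating is additive in the counts, the combined data contributed (α_post−α_prior, β_post−β_prior) successes and failures.
Total across both batches: 17−12=5 responders, 29−18=11 non-responders.
Subtract the second batch: 5−3=2 responders and 11−3=8 non-responders.

2 responders and 8 non-responders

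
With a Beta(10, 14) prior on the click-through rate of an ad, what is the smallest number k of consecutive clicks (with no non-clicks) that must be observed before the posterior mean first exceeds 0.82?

After k clicks and 0 non-clicks the posterior is Beta(10+k, 14), with mean (10+k)/(10+14+k).
Set (10+k)/(24+k) > 0.82 and solve: k > (0.82·24 − 10)/(1 − 0.82) = 53.778.
The smallest integer exceeding 53.778 is 54, and checking k=54: (64)/(78) = 0.8205 > 0.82.

k = 54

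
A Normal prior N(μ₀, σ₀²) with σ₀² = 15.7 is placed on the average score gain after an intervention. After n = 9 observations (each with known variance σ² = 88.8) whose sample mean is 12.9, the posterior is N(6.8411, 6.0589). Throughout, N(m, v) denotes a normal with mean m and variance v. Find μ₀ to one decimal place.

The posterior mean is a precision-weighted average: μ_n = (τ₀μ₀ + τ_data·x̄)/(τ₀+τ_data), with τ₀=1/σ₀² and τ_data=n/σ².
Here τ₀ = 1/15.7 = 0.063694 and τ_data = 9/88.8 = 0.101351, so τ_n = 0.165045.
Rearranging for μ₀: μ₀ = (μ_n·τ_n − τ_data·x̄)/τ₀ = (6.8411·0.165045 − 0.101351·12.9) / 0.063694 = -0.178339/0.063694 ≈ -2.8.

μ₀ = -2.8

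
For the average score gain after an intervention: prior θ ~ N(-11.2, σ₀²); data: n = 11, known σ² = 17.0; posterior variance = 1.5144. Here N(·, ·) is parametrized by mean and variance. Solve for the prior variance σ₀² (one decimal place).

Posterior precision equals prior precision plus data precision: 1/σ_n² = 1/σ₀² + n/σ².
So 1/σ₀² = 1/1.5144 − 11/17.0 = 0.660328 − 0.647059 = 0.013269.
Hence σ₀² = 1/0.013269 ≈ 75.4.

σ₀² = 75.4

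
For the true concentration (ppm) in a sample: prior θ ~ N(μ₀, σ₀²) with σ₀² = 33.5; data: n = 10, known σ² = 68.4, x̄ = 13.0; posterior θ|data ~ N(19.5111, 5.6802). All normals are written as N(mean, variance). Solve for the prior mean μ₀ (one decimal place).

μ₀ = 51.4

With known observation variance, the Normal–Normal posterior has precision τ_n = τ₀ + n/σ² and mean μ_n = (τ₀μ₀ + (n/σ²)x̄)/τ_n.
Here τ₀ = 1/33.5 = 0.029851 and τ_data = 10/68.4 = 0.146199, so τ_n = 0.176050.
Rearranging for μ₀: μ₀ = (μ_n·τ_n − τ_data·x̄)/τ₀ = (19.5111·0.176050 − 0.146199·13.0) / 0.029851 = 1.534342/0.029851 ≈ 51.4.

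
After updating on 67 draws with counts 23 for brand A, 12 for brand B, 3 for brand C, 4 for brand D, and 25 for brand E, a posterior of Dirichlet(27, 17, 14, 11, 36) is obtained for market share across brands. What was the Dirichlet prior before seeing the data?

For a Dirichlet(α) prior with multinomial counts c, the posterior is Dirichlet(α + c) componentwise.
Subtract each count from the matching posterior parameter: 27−23=4, 17−12=5, 14−3=11, 11−4=7, 36−25=11.

Dirichlet(4, 5, 11, 7, 11)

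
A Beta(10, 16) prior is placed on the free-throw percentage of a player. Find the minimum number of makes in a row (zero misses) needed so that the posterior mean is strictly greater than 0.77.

k = 44

After k makes and 0 misses the posterior is Beta(10+k, 16), with mean (10+k)/(10+16+k).
Set (10+k)/(26+k) > 0.77 and solve: k > (0.77·26 − 10)/(1 − 0.77) = 43.565.
The smallest integer exceeding 43.565 is 44.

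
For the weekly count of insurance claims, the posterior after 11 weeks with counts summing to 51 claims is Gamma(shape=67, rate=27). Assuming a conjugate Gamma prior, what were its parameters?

Gamma–Poisson conjugacy: posterior shape = α + Σxᵢ, posterior rate = β + n.
So α = 67 − 51 = 16 and β = 27 − 11 = 16.

Gamma(shape=16, rate=16)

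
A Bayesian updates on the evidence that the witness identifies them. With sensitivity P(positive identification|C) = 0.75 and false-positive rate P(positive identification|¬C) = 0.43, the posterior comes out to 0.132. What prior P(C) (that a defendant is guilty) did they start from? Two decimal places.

Bayes' rule in odds form gives O(C|E) = O(C)·[P(E|C)/P(E|¬C)], hence O(C) = O(C|E)/LR.
Posterior odds = 0.132/(1−0.132) = 0.1521. LR = 0.75/0.43 = 1.7442.
Prior odds = 0.1521/1.7442 = 0.0872, so P(C) = 0.0872/(1+0.0872) ≈ 0.08.

P(C) = 0.08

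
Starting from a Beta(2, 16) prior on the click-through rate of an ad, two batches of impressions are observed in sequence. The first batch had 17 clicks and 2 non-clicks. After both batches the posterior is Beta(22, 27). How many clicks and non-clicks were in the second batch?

Because Beta–binomial updating is additive in the counts, the combined data contributed (α_post−α_prior, β_post−β_prior) successes and failures.
Total across both batches: 22−2=20 clicks, 27−16=11 non-clicks.
Subtract the first batch: 20−17=3 clicks and 11−2=9 non-clicks.

3 clicks and 9 non-clicks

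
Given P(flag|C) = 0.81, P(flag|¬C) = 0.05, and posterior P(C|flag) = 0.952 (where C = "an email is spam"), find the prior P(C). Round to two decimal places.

P(C) = 0.55

Bayes' rule in odds form gives O(C|E) = O(C)·[P(E|C)/P(E|¬C)], hence O(C) = O(C|E)/LR.
Posterior odds = 0.952/(1−0.952) = 19.8333. LR = 0.81/0.05 = 16.2000.
Prior odds = 19.8333/16.2000 = 1.2243, so P(C) = 1.2243/(1+1.2243) ≈ 0.55.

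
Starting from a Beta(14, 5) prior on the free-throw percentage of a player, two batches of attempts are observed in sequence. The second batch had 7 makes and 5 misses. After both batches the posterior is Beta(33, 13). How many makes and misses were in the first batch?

12 makes and 3 misses

Sequential conjugate updates are equivalent to a single update on the pooled data, so total successes = posterior α − prior α and total failures = posterior β − prior β.
Total across both batches: 33−14=19 makes, 13−5=8 misses.
Subtract the second batch: 19−7=12 makes and 8−5=3 misses.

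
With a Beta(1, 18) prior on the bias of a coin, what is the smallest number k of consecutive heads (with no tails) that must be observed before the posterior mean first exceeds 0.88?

After k heads and 0 tails the posterior is Beta(1+k, 18), with mean (1+k)/(1+18+k).
Set (1+k)/(19+k) > 0.88 and solve: k > (0.88·19 − 1)/(1 − 0.88) = 131.000.
The smallest integer exceeding 131.000 is 132, and checking k=132: (133)/(151) = 0.8808 > 0.88.

k = 132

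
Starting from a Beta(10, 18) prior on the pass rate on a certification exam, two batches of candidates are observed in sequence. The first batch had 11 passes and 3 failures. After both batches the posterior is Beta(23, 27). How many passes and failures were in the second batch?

Because Beta–binomial updating is additive in the counts, the combined data contributed (α_post−α_prior, β_post−β_prior) successes and failures.
Total across both batches: 23−10=13 passes, 27−18=9 failures.
Subtract the first batch: 13−11=2 passes and 9−3=6 failures.

2 passes and 6 failures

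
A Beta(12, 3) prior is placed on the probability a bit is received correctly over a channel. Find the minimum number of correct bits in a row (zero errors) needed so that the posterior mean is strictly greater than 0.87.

k = 9

After k correct bits and 0 errors the posterior is Beta(12+k, 3), with mean (12+k)/(12+3+k).
Set (12+k)/(15+k) > 0.87 and solve: k > (0.87·15 − 12)/(1 − 0.87) = 8.077.
The smallest integer exceeding 8.077 is 9, and checking k=9: (21)/(24) = 0.8750 > 0.87.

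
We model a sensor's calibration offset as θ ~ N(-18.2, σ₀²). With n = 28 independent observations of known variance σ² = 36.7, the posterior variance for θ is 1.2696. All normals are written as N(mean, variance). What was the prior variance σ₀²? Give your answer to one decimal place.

σ₀² = 40.5

Posterior precision equals prior precision plus data precision: 1/σ_n² = 1/σ₀² + n/σ².
So 1/σ₀² = 1/1.2696 − 28/36.7 = 0.787650 − 0.762943 = 0.024707.
Hence σ₀² = 1/0.024707 ≈ 40.5.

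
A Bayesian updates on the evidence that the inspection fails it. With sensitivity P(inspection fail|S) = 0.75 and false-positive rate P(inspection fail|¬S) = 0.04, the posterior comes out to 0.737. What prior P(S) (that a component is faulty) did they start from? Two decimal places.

P(S) = 0.13

In odds form, posterior odds = prior odds × likelihood ratio, so prior odds = posterior odds ÷ LR.
Posterior odds = 0.737/(1−0.737) = 2.8023. LR = 0.75/0.04 = 18.7500.
Prior odds = 2.8023/18.7500 = 0.1495, so P(S) = 0.1495/(1+0.1495) ≈ 0.13.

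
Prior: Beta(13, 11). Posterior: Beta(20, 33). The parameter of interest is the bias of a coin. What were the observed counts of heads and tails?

7 heads and 22 tails

Under Beta–binomial conjugacy the posterior parameters are (a+s, b+f).
So s = 20 − 13 = 7 and f = 33 − 11 = 22.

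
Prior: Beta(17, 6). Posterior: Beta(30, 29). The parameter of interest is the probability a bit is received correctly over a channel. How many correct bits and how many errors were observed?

Under Beta–binomial conjugacy the posterior parameters are (α+s, β+f).
Match parameters: s=30−17=13, f=29−6=23.

13 correct bits and 23 errors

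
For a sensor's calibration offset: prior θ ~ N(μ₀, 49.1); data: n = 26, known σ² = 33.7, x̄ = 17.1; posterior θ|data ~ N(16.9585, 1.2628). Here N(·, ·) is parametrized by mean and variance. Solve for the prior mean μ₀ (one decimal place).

μ₀ = 11.6

With known observation variance, the Normal–Normal posterior has precision τ_n = τ₀ + n/σ² and mean μ_n = (τ₀μ₀ + (n/σ²)x̄)/τ_n.
Here τ₀ = 1/49.1 = 0.020367 and τ_data = 26/33.7 = 0.771513, so τ_n = 0.791880.
Rearranging for μ₀: μ₀ = (μ_n·τ_n − τ_data·x̄)/τ₀ = (16.9585·0.791880 − 0.771513·17.1) / 0.020367 = 0.236225/0.020367 ≈ 11.6.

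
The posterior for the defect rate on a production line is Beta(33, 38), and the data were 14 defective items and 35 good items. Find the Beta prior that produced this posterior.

Under Beta–binomial conjugacy the posterior parameters are (α+s, β+f).
Subtract the data counts: 33−14=19, 38−35=3.

Beta(19, 3)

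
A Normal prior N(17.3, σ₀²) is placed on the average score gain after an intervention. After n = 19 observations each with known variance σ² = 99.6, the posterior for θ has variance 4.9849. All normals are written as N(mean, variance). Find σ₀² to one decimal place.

Posterior precision equals prior precision plus data precision: 1/σ_n² = 1/σ₀² + n/σ².
So 1/σ₀² = 1/4.9849 − 19/99.6 = 0.200606 − 0.190763 = 0.009843.
Hence σ₀² = 1/0.009843 ≈ 101.6.

σ₀² = 101.6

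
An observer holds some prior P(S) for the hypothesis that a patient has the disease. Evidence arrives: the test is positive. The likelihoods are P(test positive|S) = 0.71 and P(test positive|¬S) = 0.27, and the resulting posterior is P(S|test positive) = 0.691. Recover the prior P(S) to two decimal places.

Bayes' rule in odds form gives O(S|E) = O(S)·[P(E|S)/P(E|¬S)], hence O(S) = O(S|E)/LR.
Posterior odds = 0.691/(1−0.691) = 2.2362. LR = 0.71/0.27 = 2.6296.
Prior odds = 2.2362/2.6296 = 0.8504, so P(S) = 0.8504/(1+0.8504) ≈ 0.46.

P(S) = 0.46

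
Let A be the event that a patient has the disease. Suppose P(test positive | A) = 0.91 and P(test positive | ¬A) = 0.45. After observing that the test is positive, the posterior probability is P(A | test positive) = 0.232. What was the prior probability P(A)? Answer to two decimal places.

P(A) = 0.13

Bayes' rule in odds form gives O(A|E) = O(A)·[P(E|A)/P(E|¬A)], hence O(A) = O(A|E)/LR.
Posterior odds = 0.232/(1−0.232) = 0.3021. LR = 0.91/0.45 = 2.0222.
Prior odds = 0.3021/2.0222 = 0.1494, so P(A) = 0.1494/(1+0.1494) ≈ 0.13.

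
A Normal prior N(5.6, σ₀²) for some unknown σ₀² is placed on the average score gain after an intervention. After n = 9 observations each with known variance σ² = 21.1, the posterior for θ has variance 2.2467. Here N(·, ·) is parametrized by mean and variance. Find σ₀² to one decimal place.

σ₀² = 53.9

For the Normal–Normal model with known σ², precisions add: τ_n = τ₀ + n/σ².
So 1/σ₀² = 1/2.2467 − 9/21.1 = 0.445097 − 0.426540 = 0.018557.
Hence σ₀² = 1/0.018557 ≈ 53.9.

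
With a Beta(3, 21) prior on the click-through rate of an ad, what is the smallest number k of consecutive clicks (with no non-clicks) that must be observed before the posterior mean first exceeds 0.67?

k = 40

After k clicks and 0 non-clicks the posterior is Beta(3+k, 21), with mean (3+k)/(3+21+k).
Set (3+k)/(24+k) > 0.67 and solve: k > (0.67·24 − 3)/(1 − 0.67) = 39.636.
The smallest integer exceeding 39.636 is 40.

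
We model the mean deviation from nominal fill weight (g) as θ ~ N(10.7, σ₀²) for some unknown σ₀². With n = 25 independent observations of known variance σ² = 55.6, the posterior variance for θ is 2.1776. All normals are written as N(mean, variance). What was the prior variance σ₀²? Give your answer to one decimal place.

σ₀² = 104.4

For the Normal–Normal model with known σ², precisions add: τ_n = τ₀ + n/σ².
So 1/σ₀² = 1/2.1776 − 25/55.6 = 0.459221 − 0.449640 = 0.009581.
Hence σ₀² = 1/0.009581 ≈ 104.4.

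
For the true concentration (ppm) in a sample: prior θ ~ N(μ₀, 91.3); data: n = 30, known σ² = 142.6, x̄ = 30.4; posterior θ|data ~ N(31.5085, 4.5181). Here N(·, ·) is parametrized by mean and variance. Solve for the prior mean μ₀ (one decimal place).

μ₀ = 52.8

The posterior mean is a precision-weighted average: μ_n = (τ₀μ₀ + τ_data·x̄)/(τ₀+τ_data), with τ₀=1/σ₀² and τ_data=n/σ².
Here τ₀ = 1/91.3 = 0.010953 and τ_data = 30/142.6 = 0.210379, so τ_n = 0.221332.
Rearranging for μ₀: μ₀ = (μ_n·τ_n − τ_data·x̄)/τ₀ = (31.5085·0.221332 − 0.210379·30.4) / 0.010953 = 0.578318/0.010953 ≈ 52.8.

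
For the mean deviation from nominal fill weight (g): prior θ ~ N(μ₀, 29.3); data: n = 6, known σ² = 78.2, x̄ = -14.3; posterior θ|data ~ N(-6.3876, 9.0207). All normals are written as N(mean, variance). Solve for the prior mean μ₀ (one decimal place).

With known observation variance, the Normal–Normal posterior has precision τ_n = τ₀ + n/σ² and mean μ_n = (τ₀μ₀ + (n/σ²)x̄)/τ_n.
Here τ₀ = 1/29.3 = 0.034130 and τ_data = 6/78.2 = 0.076726, so τ_n = 0.110856.
Rearranging for μ₀: μ₀ = (μ_n·τ_n − τ_data·x̄)/τ₀ = (-6.3876·0.110856 − 0.076726·-14.3) / 0.034130 = 0.389078/0.034130 ≈ 11.4.

μ₀ = 11.4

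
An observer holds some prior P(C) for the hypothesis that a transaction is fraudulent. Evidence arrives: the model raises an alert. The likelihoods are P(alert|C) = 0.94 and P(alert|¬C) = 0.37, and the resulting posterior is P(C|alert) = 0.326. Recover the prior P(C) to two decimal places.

P(C) = 0.16

In odds form, posterior odds = prior odds × likelihood ratio, so prior odds = posterior odds ÷ LR.
Posterior odds = 0.326/(1−0.326) = 0.4837. LR = 0.94/0.37 = 2.5405.
Prior odds = 0.4837/2.5405 = 0.1904, so P(C) = 0.1904/(1+0.1904) ≈ 0.16.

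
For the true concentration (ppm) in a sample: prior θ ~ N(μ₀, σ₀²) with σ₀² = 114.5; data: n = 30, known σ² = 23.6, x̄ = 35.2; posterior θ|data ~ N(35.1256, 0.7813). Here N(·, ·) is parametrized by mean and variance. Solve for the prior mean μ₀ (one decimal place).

The posterior mean is a precision-weighted average: μ_n = (τ₀μ₀ + τ_data·x̄)/(τ₀+τ_data), with τ₀=1/σ₀² and τ_data=n/σ².
Here τ₀ = 1/114.5 = 0.008734 and τ_data = 30/23.6 = 1.271186, so τ_n = 1.279920.
Rearranging for μ₀: μ₀ = (μ_n·τ_n − τ_data·x̄)/τ₀ = (35.1256·1.279920 − 1.271186·35.2) / 0.008734 = 0.212211/0.008734 ≈ 24.3.

μ₀ = 24.3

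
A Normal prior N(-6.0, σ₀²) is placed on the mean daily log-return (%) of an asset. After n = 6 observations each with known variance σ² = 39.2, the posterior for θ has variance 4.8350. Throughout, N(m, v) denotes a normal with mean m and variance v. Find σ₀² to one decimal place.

For the Normal–Normal model with known σ², precisions add: τ_n = τ₀ + n/σ².
So 1/σ₀² = 1/4.8350 − 6/39.2 = 0.206825 − 0.153061 = 0.053764.
Hence σ₀² = 1/0.053764 ≈ 18.6.

σ₀² = 18.6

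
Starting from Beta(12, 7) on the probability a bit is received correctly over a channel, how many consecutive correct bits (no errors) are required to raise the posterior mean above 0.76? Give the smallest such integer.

After k correct bits and 0 errors the posterior is Beta(12+k, 7), with mean (12+k)/(12+7+k).
Set (12+k)/(19+k) > 0.76 and solve: k > (0.76·19 − 12)/(1 − 0.76) = 10.167.
The smallest integer exceeding 10.167 is 11.

k = 11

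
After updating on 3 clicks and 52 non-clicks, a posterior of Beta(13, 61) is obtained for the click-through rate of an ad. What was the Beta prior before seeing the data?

Beta is conjugate to the binomial likelihood: posterior = Beta(a+s, b+f).
So a = 13 − 3 = 10 and b = 61 − 52 = 9.

Beta(10, 9)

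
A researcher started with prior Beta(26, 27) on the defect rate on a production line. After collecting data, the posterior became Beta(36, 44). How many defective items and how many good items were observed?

10 defective items and 17 good items

Under Beta–binomial conjugacy the posterior parameters are (α+s, β+f).
So s = 36 − 26 = 10 and f = 44 − 27 = 17.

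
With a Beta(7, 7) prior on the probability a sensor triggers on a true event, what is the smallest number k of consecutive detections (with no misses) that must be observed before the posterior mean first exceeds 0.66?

After k detections and 0 misses the posterior is Beta(7+k, 7), with mean (7+k)/(7+7+k).
Set (7+k)/(14+k) > 0.66 and solve: k > (0.66·14 − 7)/(1 − 0.66) = 6.588.
The smallest integer exceeding 6.588 is 7.

k = 7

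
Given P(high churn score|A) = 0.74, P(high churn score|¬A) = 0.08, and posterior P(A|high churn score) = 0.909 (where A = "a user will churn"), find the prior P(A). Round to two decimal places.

Bayes' rule in odds form gives O(A|E) = O(A)·[P(E|A)/P(E|¬A)], hence O(A) = O(A|E)/LR.
Posterior odds = 0.909/(1−0.909) = 9.9890. LR = 0.74/0.08 = 9.2500.
Prior odds = 9.9890/9.2500 = 1.0799, so P(A) = 1.0799/(1+1.0799) ≈ 0.52.

P(A) = 0.52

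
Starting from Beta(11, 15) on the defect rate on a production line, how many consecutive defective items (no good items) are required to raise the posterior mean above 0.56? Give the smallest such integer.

After k defective items and 0 good items the posterior is Beta(11+k, 15), with mean (11+k)/(11+15+k).
Set (11+k)/(26+k) > 0.56 and solve: k > (0.56·26 − 11)/(1 − 0.56) = 8.091.
The smallest integer exceeding 8.091 is 9.

k = 9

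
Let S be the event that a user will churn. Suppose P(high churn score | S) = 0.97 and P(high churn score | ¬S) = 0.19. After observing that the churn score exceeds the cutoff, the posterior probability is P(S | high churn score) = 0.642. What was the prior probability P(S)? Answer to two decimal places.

Bayes' rule in odds form gives O(S|E) = O(S)·[P(E|S)/P(E|¬S)], hence O(S) = O(S|E)/LR.
Posterior odds = 0.642/(1−0.642) = 1.7933. LR = 0.97/0.19 = 5.1053.
Prior odds = 1.7933/5.1053 = 0.3513, so P(S) = 0.3513/(1+0.3513) ≈ 0.26.

P(S) = 0.26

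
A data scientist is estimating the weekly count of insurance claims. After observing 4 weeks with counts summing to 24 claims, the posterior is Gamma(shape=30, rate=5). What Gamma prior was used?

Gamma–Poisson conjugacy: posterior shape = α + Σxᵢ, posterior rate = β + n.
So α = 30 − 24 = 6 and β = 5 − 4 = 1.

Gamma(shape=6, rate=1)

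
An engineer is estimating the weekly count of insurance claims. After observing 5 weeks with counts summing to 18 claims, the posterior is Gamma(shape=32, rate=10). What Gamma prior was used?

A Gamma(α, β) prior (rate parametrization) on a Poisson rate with n observations summing to S gives posterior Gamma(α+S, β+n).
So α = 32 − 18 = 14 and β = 10 − 5 = 5.

Gamma(shape=14, rate=5)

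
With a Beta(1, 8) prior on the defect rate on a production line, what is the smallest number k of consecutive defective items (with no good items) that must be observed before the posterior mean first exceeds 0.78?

After k defective items and 0 good items the posterior is Beta(1+k, 8), with mean (1+k)/(1+8+k).
Set (1+k)/(9+k) > 0.78 and solve: k > (0.78·9 − 1)/(1 − 0.78) = 27.364.
The smallest integer exceeding 27.364 is 28, and checking k=28: (29)/(37) = 0.7838 > 0.78.

k = 28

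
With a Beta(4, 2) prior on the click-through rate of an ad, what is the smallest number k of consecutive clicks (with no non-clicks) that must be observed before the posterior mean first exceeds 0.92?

After k clicks and 0 non-clicks the posterior is Beta(4+k, 2), with mean (4+k)/(4+2+k).
Set (4+k)/(6+k) > 0.92 and solve: k > (0.92·6 − 4)/(1 − 0.92) = 19.000.
The smallest integer exceeding 19.000 is 20.

k = 20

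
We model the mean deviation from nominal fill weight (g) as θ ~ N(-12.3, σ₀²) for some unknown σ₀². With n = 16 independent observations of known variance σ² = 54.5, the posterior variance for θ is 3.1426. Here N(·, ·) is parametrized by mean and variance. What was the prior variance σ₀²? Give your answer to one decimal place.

Posterior precision equals prior precision plus data precision: 1/σ_n² = 1/σ₀² + n/σ².
So 1/σ₀² = 1/3.1426 − 16/54.5 = 0.318208 − 0.293578 = 0.024630.
Hence σ₀² = 1/0.024630 ≈ 40.6.

σ₀² = 40.6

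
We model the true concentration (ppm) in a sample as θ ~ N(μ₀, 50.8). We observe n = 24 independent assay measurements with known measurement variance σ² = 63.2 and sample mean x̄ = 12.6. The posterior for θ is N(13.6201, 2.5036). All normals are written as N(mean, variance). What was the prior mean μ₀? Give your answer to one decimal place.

With known observation variance, the Normal–Normal posterior has precision τ_n = τ₀ + n/σ² and mean μ_n = (τ₀μ₀ + (n/σ²)x̄)/τ_n.
Here τ₀ = 1/50.8 = 0.019685 and τ_data = 24/63.2 = 0.379747, so τ_n = 0.399432.
Rearranging for μ₀: μ₀ = (μ_n·τ_n − τ_data·x̄)/τ₀ = (13.6201·0.399432 − 0.379747·12.6) / 0.019685 = 0.655492/0.019685 ≈ 33.3.

μ₀ = 33.3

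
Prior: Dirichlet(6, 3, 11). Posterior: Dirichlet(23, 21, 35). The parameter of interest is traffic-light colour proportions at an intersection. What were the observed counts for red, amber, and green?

counts (17, 18, 24)

For a Dirichlet(α) prior with multinomial counts c, the posterior is Dirichlet(α + c) componentwise.
Counts are posterior − prior componentwise: 23−6=17, 21−3=18, 35−11=24.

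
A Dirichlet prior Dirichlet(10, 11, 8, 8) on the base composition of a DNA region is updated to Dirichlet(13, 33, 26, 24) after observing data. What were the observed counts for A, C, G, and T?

For a Dirichlet(α) prior with multinomial counts c, the posterior is Dirichlet(α + c) componentwise.
Counts are posterior − prior componentwise: 13−10=3, 33−11=22, 26−8=18, 24−8=16.

counts (3, 22, 18, 16)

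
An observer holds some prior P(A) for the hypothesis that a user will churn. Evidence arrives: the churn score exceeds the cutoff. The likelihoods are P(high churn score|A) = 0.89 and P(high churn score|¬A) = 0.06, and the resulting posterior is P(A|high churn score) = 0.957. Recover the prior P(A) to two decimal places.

P(A) = 0.60

In odds form, posterior odds = prior odds × likelihood ratio, so prior odds = posterior odds ÷ LR.
Posterior odds = 0.957/(1−0.957) = 22.2558. LR = 0.89/0.06 = 14.8333.
Prior odds = 22.2558/14.8333 = 1.5004, so P(A) = 1.5004/(1+1.5004) ≈ 0.60.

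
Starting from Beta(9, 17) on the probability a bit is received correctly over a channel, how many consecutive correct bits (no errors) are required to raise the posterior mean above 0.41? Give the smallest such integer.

After k correct bits and 0 errors the posterior is Beta(9+k, 17), with mean (9+k)/(9+17+k).
Set (9+k)/(26+k) > 0.41 and solve: k > (0.41·26 − 9)/(1 − 0.41) = 2.814.
The smallest integer exceeding 2.814 is 3.

k = 3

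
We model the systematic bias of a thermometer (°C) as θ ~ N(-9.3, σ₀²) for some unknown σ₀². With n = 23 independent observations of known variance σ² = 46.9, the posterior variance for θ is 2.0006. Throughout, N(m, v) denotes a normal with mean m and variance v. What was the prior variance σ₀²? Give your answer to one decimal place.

Posterior precision equals prior precision plus data precision: 1/σ_n² = 1/σ₀² + n/σ².
So 1/σ₀² = 1/2.0006 − 23/46.9 = 0.499850 − 0.490405 = 0.009445.
Hence σ₀² = 1/0.009445 ≈ 105.9.

σ₀² = 105.9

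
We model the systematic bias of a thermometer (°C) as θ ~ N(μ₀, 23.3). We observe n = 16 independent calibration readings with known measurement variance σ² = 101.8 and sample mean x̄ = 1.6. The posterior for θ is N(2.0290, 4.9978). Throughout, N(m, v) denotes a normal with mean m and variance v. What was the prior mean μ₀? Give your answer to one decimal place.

With known observation variance, the Normal–Normal posterior has precision τ_n = τ₀ + n/σ² and mean μ_n = (τ₀μ₀ + (n/σ²)x̄)/τ_n.
Here τ₀ = 1/23.3 = 0.042918 and τ_data = 16/101.8 = 0.157171, so τ_n = 0.200089.
Rearranging for μ₀: μ₀ = (μ_n·τ_n − τ_data·x̄)/τ₀ = (2.0290·0.200089 − 0.157171·1.6) / 0.042918 = 0.154507/0.042918 ≈ 3.6.

μ₀ = 3.6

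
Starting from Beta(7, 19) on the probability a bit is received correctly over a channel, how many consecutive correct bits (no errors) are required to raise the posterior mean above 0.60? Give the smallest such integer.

k = 22

After k correct bits and 0 errors the posterior is Beta(7+k, 19), with mean (7+k)/(7+19+k).
Set (7+k)/(26+k) > 0.60 and solve: k > (0.60·26 − 7)/(1 − 0.60) = 21.500.
The smallest integer exceeding 21.500 is 22, and checking k=22: (29)/(48) = 0.6042 > 0.60.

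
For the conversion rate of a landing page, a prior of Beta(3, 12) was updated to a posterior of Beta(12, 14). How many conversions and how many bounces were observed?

9 conversions and 2 bounces

Under Beta–binomial conjugacy the posterior parameters are (a+s, b+f).
So s = 12 − 3 = 9 and f = 14 − 12 = 2.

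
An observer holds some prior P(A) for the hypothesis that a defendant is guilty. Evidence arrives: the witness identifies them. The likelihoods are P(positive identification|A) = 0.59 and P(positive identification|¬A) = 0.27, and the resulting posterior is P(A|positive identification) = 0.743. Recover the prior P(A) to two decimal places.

P(A) = 0.57

In odds form, posterior odds = prior odds × likelihood ratio, so prior odds = posterior odds ÷ LR.
Posterior odds = 0.743/(1−0.743) = 2.8911. LR = 0.59/0.27 = 2.1852.
Prior odds = 2.8911/2.1852 = 1.3230, so P(A) = 1.3230/(1+1.3230) ≈ 0.57.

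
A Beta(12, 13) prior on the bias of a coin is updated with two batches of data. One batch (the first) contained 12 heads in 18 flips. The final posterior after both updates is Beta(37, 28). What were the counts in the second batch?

13 heads and 9 tails

Because Beta–binomial updating is additive in the counts, the combined data contributed (α_post−α_prior, β_post−β_prior) successes and failures.
Total across both batches: 37−12=25 heads, 28−13=15 tails.
Subtract the first batch: 25−12=13 heads and 15−6=9 tails.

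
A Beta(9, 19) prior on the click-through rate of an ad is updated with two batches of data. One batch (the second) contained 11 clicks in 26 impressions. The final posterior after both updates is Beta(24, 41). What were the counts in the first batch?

4 clicks and 7 non-clicks

Sequential conjugate updates are equivalent to a single update on the pooled data, so total successes = posterior α − prior α and total failures = posterior β − prior β.
Total across both batches: 24−9=15 clicks, 41−19=22 non-clicks.
Subtract the second batch: 15−11=4 clicks and 22−15=7 non-clicks.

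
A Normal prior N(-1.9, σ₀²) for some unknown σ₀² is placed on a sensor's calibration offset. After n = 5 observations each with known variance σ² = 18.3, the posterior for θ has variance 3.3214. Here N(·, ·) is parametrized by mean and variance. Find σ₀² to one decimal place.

Posterior precision equals prior precision plus data precision: 1/σ_n² = 1/σ₀² + n/σ².
So 1/σ₀² = 1/3.3214 − 5/18.3 = 0.301078 − 0.273224 = 0.027854.
Hence σ₀² = 1/0.027854 ≈ 35.9.

σ₀² = 35.9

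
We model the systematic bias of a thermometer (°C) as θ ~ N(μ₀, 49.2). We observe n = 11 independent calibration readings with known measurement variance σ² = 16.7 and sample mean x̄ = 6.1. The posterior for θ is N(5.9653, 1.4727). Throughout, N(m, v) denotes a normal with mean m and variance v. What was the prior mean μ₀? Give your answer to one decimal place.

μ₀ = 1.6

The posterior mean is a precision-weighted average: μ_n = (τ₀μ₀ + τ_data·x̄)/(τ₀+τ_data), with τ₀=1/σ₀² and τ_data=n/σ².
Here τ₀ = 1/49.2 = 0.020325 and τ_data = 11/16.7 = 0.658683, so τ_n = 0.679008.
Rearranging for μ₀: μ₀ = (μ_n·τ_n − τ_data·x̄)/τ₀ = (5.9653·0.679008 − 0.658683·6.1) / 0.020325 = 0.032520/0.020325 ≈ 1.6.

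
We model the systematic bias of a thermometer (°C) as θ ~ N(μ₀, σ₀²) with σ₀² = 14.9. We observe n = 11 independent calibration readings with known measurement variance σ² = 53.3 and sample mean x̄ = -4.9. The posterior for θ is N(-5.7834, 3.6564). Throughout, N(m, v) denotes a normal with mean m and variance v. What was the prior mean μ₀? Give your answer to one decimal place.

The posterior mean is a precision-weighted average: μ_n = (τ₀μ₀ + τ_data·x̄)/(τ₀+τ_data), with τ₀=1/σ₀² and τ_data=n/σ².
Here τ₀ = 1/14.9 = 0.067114 and τ_data = 11/53.3 = 0.206379, so τ_n = 0.273493.
Rearranging for μ₀: μ₀ = (μ_n·τ_n − τ_data·x̄)/τ₀ = (-5.7834·0.273493 − 0.206379·-4.9) / 0.067114 = -0.570462/0.067114 ≈ -8.5.

μ₀ = -8.5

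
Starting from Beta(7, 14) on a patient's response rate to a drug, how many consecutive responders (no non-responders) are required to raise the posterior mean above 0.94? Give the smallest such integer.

After k responders and 0 non-responders the posterior is Beta(7+k, 14), with mean (7+k)/(7+14+k).
Set (7+k)/(21+k) > 0.94 and solve: k > (0.94·21 − 7)/(1 − 0.94) = 212.333.
The smallest integer exceeding 212.333 is 213, and checking k=213: (220)/(234) = 0.9402 > 0.94.

k = 213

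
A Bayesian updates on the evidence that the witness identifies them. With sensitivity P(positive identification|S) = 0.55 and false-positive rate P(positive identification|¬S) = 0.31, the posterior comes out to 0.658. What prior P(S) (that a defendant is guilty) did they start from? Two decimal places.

P(S) = 0.52

Bayes' rule in odds form gives O(S|E) = O(S)·[P(E|S)/P(E|¬S)], hence O(S) = O(S|E)/LR.
Posterior odds = 0.658/(1−0.658) = 1.9240. LR = 0.55/0.31 = 1.7742.
Prior odds = 1.9240/1.7742 = 1.0844, so P(S) = 1.0844/(1+1.0844) ≈ 0.52.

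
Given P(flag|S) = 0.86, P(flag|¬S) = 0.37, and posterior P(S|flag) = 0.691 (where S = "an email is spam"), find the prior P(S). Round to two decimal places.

P(S) = 0.49

In odds form, posterior odds = prior odds × likelihood ratio, so prior odds = posterior odds ÷ LR.
Posterior odds = 0.691/(1−0.691) = 2.2362. LR = 0.86/0.37 = 2.3243.
Prior odds = 2.2362/2.3243 = 0.9621, so P(S) = 0.9621/(1+0.9621) ≈ 0.49.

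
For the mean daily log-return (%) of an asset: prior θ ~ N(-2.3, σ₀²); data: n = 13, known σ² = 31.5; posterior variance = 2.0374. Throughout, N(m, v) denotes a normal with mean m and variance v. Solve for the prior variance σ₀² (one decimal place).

For the Normal–Normal model with known σ², precisions add: τ_n = τ₀ + n/σ².
So 1/σ₀² = 1/2.0374 − 13/31.5 = 0.490822 − 0.412698 = 0.078124.
Hence σ₀² = 1/0.078124 ≈ 12.8.

σ₀² = 12.8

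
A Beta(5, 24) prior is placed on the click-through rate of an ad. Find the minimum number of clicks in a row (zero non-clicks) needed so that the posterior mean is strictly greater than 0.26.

k = 4

After k clicks and 0 non-clicks the posterior is Beta(5+k, 24), with mean (5+k)/(5+24+k).
Set (5+k)/(29+k) > 0.26 and solve: k > (0.26·29 − 5)/(1 − 0.26) = 3.432.
The smallest integer exceeding 3.432 is 4, and checking k=4: (9)/(33) = 0.2727 > 0.26.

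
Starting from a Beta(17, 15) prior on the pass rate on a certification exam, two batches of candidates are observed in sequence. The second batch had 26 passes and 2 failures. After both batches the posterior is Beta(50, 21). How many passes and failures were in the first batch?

Because Beta–binomial updating is additive in the counts, the combined data contributed (α_post−α_prior, β_post−β_prior) successes and failures.
Total across both batches: 50−17=33 passes, 21−15=6 failures.
Subtract the second batch: 33−26=7 passes and 6−2=4 failures.

7 passes and 4 failures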